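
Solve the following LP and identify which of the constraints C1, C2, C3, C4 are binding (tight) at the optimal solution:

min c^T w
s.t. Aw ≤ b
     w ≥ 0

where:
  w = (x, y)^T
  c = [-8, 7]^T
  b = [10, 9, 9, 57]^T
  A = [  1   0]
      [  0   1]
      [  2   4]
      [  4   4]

At x = 4.5, y = 0, compute slack b - a·x for each constraint:
  C1: 10 − 4.5 = 5.5  (slack)
  C2: 9 − 0 = 9  (slack)
  C3: 9 − 9 = 0  (binding)
  C4: 57 − 18 = 39  (slack)

Optimal: x = 4.5, y = 0
Binding: C3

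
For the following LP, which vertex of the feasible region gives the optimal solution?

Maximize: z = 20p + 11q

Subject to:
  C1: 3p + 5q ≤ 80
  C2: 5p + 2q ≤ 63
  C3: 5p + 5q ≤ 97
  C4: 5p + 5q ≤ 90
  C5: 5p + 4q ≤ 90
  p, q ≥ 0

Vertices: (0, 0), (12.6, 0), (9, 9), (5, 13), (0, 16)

Evaluate the objective at each vertex of the feasible region:
  z(0, 0) = 0
  z(12.6, 0) = 252
  z(9, 9) = 279  ←
  z(5, 13) = 243
  z(0, 16) = 176
The maximum is at p = 9, q = 9.

(9, 9)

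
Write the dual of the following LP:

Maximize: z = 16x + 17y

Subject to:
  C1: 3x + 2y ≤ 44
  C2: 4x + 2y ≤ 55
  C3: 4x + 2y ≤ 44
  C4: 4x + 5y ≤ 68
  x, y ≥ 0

Primal max cᵀx s.t. Ax ≤ b, x ≥ 0  →  Dual min bᵀy s.t. Aᵀy ≥ c, y ≥ 0.

Minimize: z = 44y1 + 55y2 + 44y3 + 68y4

Subject to:
  3y1 + 4y2 + 4y3 + 4y4 ≥ 16
  2y1 + 2y2 + 2y3 + 5y4 ≥ 17
  y1, y2, y3, y4 ≥ 0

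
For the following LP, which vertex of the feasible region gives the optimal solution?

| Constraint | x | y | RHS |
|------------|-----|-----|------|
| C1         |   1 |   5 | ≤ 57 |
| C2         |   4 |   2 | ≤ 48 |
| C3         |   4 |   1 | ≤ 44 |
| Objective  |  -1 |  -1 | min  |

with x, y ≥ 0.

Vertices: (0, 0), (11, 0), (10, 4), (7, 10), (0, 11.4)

Evaluate the objective at each vertex of the feasible region:
  z(0, 0) = 0
  z(11, 0) = -11
  z(10, 4) = -14
  z(7, 10) = -17  ←
  z(0, 11.4) = -11.4
The minimum is at x = 7, y = 10.

(7, 10)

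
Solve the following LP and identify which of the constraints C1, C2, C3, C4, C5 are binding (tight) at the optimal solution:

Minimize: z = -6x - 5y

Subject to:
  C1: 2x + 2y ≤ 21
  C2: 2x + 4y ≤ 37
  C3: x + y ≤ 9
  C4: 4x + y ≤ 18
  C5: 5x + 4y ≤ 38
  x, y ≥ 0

At x = 2, y = 7, compute slack b - a·x for each constraint:
  C1: 21 − 18 = 3  (slack)
  C2: 37 − 32 = 5  (slack)
  C3: 9 − 9 = 0  (binding)
  C4: 18 − 15 = 3  (slack)
  C5: 38 − 38 = 0  (binding)

Optimal: x = 2, y = 7
Binding: C3, C5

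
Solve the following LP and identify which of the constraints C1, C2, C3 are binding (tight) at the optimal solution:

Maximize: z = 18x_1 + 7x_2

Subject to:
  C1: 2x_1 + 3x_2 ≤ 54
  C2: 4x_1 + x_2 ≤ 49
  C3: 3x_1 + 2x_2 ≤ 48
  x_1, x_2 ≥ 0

At x_1 = 10, x_2 = 9, compute slack b - a·x for each constraint:
  C1: 54 − 47 = 7  (slack)
  C2: 49 − 49 = 0  (binding)
  C3: 48 − 48 = 0  (binding)

Optimal: x_1 = 10, x_2 = 9
Binding: C2, C3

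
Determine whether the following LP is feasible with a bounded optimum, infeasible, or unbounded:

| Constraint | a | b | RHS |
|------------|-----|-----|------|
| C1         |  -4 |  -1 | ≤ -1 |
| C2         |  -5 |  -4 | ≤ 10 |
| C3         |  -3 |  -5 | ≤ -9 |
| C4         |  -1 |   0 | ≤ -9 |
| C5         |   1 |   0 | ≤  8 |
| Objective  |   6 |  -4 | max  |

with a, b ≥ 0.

Infeasible (no feasible solution exists)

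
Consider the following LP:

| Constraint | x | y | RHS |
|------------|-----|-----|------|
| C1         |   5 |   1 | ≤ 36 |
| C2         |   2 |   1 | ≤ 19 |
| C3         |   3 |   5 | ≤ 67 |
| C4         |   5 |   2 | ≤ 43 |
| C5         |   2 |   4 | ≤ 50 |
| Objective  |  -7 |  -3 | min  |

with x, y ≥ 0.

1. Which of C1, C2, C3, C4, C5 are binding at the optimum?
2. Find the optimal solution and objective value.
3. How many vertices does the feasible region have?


1. C2, C4
2. x = 5, y = 9, z = -62
3. 6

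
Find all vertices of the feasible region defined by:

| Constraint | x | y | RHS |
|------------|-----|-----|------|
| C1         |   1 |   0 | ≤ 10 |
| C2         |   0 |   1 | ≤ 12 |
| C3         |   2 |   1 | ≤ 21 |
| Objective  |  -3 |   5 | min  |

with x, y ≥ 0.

(0, 0), (10, 0), (10, 1), (4.5, 12), (0, 12)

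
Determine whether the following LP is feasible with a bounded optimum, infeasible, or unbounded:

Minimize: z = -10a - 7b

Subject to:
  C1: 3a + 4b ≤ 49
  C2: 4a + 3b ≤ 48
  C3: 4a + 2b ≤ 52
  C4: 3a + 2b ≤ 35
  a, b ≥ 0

Feasible with a bounded optimal solution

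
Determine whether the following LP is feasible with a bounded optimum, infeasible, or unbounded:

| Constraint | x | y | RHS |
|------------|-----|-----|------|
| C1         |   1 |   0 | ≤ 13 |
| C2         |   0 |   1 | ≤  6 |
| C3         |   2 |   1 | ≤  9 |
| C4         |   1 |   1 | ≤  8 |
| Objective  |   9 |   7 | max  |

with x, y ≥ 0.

Feasible with a bounded optimal solution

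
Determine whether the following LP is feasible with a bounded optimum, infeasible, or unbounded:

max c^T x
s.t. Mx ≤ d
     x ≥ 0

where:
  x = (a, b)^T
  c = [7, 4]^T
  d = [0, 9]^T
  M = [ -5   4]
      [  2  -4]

Unbounded (objective can increase without bound)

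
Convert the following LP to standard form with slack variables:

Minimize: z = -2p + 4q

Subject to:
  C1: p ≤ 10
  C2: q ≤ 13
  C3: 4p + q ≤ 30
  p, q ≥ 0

min z = -2p + 4q

s.t.
  p + s1 = 10
  q + s2 = 13
  4p + q + s3 = 30
  p, q, s1, s2, s3 ≥ 0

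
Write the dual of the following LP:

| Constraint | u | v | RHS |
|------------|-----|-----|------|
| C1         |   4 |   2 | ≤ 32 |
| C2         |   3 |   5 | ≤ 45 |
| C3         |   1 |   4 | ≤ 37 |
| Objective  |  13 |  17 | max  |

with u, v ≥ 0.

Primal max cᵀx s.t. Ax ≤ b, x ≥ 0  →  Dual min bᵀy s.t. Aᵀy ≥ c, y ≥ 0.

Minimize: z = 32y1 + 45y2 + 37y3

Subject to:
  4y1 + 3y2 + y3 ≥ 13
  2y1 + 5y2 + 4y3 ≥ 17
  y1, y2, y3 ≥ 0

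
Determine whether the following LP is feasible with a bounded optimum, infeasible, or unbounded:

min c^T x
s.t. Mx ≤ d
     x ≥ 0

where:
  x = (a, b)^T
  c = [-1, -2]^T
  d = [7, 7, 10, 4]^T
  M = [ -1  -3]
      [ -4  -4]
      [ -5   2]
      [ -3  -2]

Unbounded (objective can decrease without bound)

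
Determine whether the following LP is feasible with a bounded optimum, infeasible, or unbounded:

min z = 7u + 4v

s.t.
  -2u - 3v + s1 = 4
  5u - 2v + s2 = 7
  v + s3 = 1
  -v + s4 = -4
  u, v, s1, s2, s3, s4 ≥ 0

Infeasible (no feasible solution exists)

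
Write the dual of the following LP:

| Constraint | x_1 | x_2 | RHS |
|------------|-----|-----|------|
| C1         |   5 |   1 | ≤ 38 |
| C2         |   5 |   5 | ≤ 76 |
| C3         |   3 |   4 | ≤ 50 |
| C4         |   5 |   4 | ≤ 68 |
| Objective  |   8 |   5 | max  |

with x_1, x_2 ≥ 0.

Primal max cᵀx s.t. Ax ≤ b, x ≥ 0  →  Dual min bᵀy s.t. Aᵀy ≥ c, y ≥ 0.

Minimize: z = 38y1 + 76y2 + 50y3 + 68y4

Subject to:
  5y1 + 5y2 + 3y3 + 5y4 ≥ 8
  y1 + 5y2 + 4y3 + 4y4 ≥ 5
  y1, y2, y3, y4 ≥ 0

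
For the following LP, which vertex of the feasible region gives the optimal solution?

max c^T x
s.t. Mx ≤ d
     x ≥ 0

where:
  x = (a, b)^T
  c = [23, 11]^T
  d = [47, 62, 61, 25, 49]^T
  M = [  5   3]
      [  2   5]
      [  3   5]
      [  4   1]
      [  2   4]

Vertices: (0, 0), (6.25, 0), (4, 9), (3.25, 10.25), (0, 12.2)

Evaluate the objective at each vertex of the feasible region:
  z(0, 0) = 0
  z(6.25, 0) = 143.8
  z(4, 9) = 191  ←
  z(3.25, 10.25) = 187.5
  z(0, 12.2) = 134.2
The maximum is at a = 4, b = 9.

(4, 9)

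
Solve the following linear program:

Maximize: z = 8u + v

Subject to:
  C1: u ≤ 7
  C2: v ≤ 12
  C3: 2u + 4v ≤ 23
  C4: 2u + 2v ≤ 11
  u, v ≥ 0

Evaluate the objective at each vertex of the feasible region:
  z(0, 0) = 0
  z(5.5, 0) = 44  ←
  z(0, 5.5) = 5.5
The maximum is at u = 5.5, v = 0.

u = 5.5, v = 0, z = 44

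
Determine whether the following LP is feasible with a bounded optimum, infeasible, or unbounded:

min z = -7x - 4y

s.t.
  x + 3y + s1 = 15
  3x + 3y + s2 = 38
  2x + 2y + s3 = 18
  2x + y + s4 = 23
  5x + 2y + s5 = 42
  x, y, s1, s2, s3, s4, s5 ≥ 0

Feasible with a bounded optimal solution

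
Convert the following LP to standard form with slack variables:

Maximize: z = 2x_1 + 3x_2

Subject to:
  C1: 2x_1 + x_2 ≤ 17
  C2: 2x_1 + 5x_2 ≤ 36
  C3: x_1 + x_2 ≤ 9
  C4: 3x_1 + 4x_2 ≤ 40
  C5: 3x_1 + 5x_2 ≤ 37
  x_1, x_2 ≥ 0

max z = 2x_1 + 3x_2

s.t.
  2x_1 + x_2 + s1 = 17
  2x_1 + 5x_2 + s2 = 36
  x_1 + x_2 + s3 = 9
  3x_1 + 4x_2 + s4 = 40
  3x_1 + 5x_2 + s5 = 37
  x_1, x_2, s1, s2, s3, s4, s5 ≥ 0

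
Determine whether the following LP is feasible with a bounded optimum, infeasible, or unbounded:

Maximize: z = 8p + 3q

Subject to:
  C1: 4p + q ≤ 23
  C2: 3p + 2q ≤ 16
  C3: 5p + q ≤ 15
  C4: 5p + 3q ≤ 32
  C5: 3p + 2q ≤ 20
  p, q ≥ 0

Feasible with a bounded optimal solution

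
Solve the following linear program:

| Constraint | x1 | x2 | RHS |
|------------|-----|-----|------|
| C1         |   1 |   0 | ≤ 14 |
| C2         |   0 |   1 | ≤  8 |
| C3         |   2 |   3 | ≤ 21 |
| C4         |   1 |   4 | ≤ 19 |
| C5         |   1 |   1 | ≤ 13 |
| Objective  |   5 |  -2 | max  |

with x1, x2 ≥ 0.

Evaluate the objective at each vertex of the feasible region:
  z(0, 0) = 0
  z(10.5, 0) = 52.5  ←
  z(5.4, 3.4) = 20.2
  z(0, 4.75) = -9.5
The maximum is at x1 = 10.5, x2 = 0.

x1 = 10.5, x2 = 0, z = 52.5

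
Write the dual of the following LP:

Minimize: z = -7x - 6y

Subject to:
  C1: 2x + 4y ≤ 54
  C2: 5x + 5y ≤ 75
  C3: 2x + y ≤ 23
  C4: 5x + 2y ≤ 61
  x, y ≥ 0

Primal min cᵀx s.t. Ax ≤ b, x ≥ 0  →  Dual max −bᵀy s.t. Aᵀy ≥ −c, y ≥ 0.

Maximize: z = -54y1 - 75y2 - 23y3 - 61y4

Subject to:
  2y1 + 5y2 + 2y3 + 5y4 ≥ 7
  4y1 + 5y2 + y3 + 2y4 ≥ 6
  y1, y2, y3, y4 ≥ 0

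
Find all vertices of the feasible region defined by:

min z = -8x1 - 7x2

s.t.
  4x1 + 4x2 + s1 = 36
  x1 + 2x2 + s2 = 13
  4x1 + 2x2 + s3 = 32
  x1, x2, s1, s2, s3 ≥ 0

(0, 0), (8, 0), (7, 2), (5, 4), (0, 6.5)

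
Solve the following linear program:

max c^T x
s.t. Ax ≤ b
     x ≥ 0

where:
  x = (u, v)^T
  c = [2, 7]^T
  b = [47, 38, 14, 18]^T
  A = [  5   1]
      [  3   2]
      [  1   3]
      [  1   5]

Evaluate the objective at each vertex of the feasible region:
  z(0, 0) = 0
  z(9.4, 0) = 18.8
  z(9.071, 1.643) = 29.64
  z(8, 2) = 30  ←
  z(0, 3.6) = 25.2
The maximum is at u = 8, v = 2.

u = 8, v = 2, z = 30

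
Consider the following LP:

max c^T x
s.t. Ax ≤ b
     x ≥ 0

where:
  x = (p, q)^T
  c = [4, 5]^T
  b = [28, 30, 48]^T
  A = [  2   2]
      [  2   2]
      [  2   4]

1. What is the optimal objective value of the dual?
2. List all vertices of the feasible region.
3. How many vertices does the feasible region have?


1. 66
2. (0, 0), (14, 0), (4, 10), (0, 12)
3. 4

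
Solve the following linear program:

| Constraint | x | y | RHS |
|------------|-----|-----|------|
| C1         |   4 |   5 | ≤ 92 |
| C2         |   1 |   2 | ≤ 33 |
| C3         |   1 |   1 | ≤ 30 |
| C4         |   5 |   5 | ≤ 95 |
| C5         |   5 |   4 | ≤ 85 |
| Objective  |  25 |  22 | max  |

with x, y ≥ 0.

Evaluate the objective at each vertex of the feasible region:
  z(0, 0) = 0
  z(17, 0) = 425
  z(9, 10) = 445  ←
  z(5, 14) = 433
  z(0, 16.5) = 363
The maximum is at x = 9, y = 10.

x = 9, y = 10, z = 445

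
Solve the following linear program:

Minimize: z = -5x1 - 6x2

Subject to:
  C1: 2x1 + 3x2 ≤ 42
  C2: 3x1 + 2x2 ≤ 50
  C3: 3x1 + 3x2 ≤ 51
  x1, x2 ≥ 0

Evaluate the objective at each vertex of the feasible region:
  z(0, 0) = 0
  z(16.67, 0) = -83.33
  z(16, 1) = -86
  z(9, 8) = -93  ←
  z(0, 14) = -84
The minimum is at x1 = 9, x2 = 8.

x1 = 9, x2 = 8, z = -93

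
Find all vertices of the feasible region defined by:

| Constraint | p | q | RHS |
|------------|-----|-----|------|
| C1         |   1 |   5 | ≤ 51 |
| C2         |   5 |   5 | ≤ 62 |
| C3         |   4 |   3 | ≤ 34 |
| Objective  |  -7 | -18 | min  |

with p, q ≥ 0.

(0, 0), (8.5, 0), (1, 10), (0, 10.2)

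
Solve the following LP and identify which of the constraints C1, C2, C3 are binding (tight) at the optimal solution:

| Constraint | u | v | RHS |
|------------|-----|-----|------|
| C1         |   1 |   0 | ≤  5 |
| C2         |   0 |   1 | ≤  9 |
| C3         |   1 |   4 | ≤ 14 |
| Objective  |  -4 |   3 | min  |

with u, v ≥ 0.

At u = 5, v = 0, compute slack b - a·x for each constraint:
  C1: 5 − 5 = 0  (binding)
  C2: 9 − 0 = 9  (slack)
  C3: 14 − 5 = 9  (slack)

Optimal: u = 5, v = 0
Binding: C1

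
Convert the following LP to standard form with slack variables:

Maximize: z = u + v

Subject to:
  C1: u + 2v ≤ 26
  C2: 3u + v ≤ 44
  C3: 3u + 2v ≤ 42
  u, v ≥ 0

max z = u + v

s.t.
  u + 2v + s1 = 26
  3u + v + s2 = 44
  3u + 2v + s3 = 42
  u, v, s1, s2, s3 ≥ 0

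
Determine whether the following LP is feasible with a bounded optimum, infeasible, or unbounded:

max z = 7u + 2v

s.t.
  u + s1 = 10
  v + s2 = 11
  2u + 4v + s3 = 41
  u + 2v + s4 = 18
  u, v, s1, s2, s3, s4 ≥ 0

Feasible with a bounded optimal solution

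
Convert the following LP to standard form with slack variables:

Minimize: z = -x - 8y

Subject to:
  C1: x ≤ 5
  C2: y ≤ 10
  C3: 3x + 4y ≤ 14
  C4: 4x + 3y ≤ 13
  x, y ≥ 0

min z = -x - 8y

s.t.
  x + s1 = 5
  y + s2 = 10
  3x + 4y + s3 = 14
  4x + 3y + s4 = 13
  x, y, s1, s2, s3, s4 ≥ 0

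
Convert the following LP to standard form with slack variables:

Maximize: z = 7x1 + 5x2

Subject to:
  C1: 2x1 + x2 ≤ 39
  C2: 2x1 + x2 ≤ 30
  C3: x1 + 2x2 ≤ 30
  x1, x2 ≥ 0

max z = 7x1 + 5x2

s.t.
  2x1 + x2 + s1 = 39
  2x1 + x2 + s2 = 30
  x1 + 2x2 + s3 = 30
  x1, x2, s1, s2, s3 ≥ 0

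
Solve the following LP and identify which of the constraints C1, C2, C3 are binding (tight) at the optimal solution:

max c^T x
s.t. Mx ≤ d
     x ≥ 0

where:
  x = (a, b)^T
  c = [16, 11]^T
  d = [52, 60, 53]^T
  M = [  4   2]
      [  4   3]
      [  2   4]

At a = 9, b = 8, compute slack b - a·x for each constraint:
  C1: 52 − 52 = 0  (binding)
  C2: 60 − 60 = 0  (binding)
  C3: 53 − 50 = 3  (slack)

Optimal: a = 9, b = 8
Binding: C1, C2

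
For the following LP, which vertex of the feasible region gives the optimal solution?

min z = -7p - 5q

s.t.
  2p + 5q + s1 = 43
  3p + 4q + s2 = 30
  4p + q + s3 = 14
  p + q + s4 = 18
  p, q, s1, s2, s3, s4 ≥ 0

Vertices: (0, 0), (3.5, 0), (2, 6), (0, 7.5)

Evaluate the objective at each vertex of the feasible region:
  z(0, 0) = 0
  z(3.5, 0) = -24.5
  z(2, 6) = -44  ←
  z(0, 7.5) = -37.5
The minimum is at p = 2, q = 6.

(2, 6)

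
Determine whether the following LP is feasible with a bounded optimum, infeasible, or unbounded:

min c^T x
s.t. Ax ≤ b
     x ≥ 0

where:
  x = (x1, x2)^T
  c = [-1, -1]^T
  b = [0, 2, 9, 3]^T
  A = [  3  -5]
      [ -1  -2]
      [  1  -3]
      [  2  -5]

Unbounded (objective can decrease without bound)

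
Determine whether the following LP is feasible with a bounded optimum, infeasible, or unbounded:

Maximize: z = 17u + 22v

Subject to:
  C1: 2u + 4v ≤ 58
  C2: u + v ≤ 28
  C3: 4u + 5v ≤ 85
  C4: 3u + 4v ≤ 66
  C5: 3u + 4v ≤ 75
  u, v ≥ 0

Feasible with a bounded optimal solution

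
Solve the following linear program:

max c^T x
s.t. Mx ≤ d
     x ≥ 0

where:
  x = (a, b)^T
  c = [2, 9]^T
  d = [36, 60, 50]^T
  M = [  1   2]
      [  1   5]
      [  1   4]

Evaluate the objective at each vertex of the feasible region:
  z(0, 0) = 0
  z(36, 0) = 72
  z(22, 7) = 107
  z(10, 10) = 110  ←
  z(0, 12) = 108
The maximum is at a = 10, b = 10.

a = 10, b = 10, z = 110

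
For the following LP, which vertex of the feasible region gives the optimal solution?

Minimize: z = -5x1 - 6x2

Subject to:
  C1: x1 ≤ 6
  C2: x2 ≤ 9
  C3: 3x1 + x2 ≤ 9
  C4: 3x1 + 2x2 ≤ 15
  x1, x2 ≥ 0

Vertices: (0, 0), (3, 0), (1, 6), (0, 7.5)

Evaluate the objective at each vertex of the feasible region:
  z(0, 0) = 0
  z(3, 0) = -15
  z(1, 6) = -41
  z(0, 7.5) = -45  ←
The minimum is at x1 = 0, x2 = 7.5.

(0, 7.5)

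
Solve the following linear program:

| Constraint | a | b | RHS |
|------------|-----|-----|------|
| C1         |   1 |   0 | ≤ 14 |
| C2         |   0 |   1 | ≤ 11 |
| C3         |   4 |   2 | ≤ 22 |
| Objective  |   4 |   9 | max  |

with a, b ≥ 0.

Evaluate the objective at each vertex of the feasible region:
  z(0, 0) = 0
  z(5.5, 0) = 22
  z(0, 11) = 99  ←
The maximum is at a = 0, b = 11.

a = 0, b = 11, z = 99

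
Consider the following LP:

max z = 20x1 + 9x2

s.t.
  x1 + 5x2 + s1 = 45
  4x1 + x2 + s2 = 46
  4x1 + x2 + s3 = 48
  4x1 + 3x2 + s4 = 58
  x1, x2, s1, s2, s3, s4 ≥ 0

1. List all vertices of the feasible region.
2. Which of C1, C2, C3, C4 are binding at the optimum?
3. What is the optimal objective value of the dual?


1. (0, 0), (11.5, 0), (10, 6), (9.118, 7.176), (0, 9)
2. C2, C4
3. 254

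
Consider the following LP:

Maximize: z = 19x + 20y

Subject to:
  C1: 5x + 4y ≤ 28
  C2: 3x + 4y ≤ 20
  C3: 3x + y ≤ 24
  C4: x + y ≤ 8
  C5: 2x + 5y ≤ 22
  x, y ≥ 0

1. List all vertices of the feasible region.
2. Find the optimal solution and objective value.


1. (0, 0), (5.6, 0), (4, 2), (1.714, 3.714), (0, 4.4)
2. x = 4, y = 2, z = 116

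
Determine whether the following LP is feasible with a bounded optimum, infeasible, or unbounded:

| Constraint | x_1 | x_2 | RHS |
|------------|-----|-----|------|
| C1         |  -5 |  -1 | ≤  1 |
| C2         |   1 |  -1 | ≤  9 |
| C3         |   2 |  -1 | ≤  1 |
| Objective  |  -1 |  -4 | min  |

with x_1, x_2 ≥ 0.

Unbounded (objective can decrease without bound)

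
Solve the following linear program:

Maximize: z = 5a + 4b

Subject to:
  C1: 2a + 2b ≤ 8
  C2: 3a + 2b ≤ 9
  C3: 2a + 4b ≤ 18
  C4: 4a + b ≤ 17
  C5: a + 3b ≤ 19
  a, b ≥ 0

Evaluate the objective at each vertex of the feasible region:
  z(0, 0) = 0
  z(3, 0) = 15
  z(1, 3) = 17  ←
  z(0, 4) = 16
The maximum is at a = 1, b = 3.

a = 1, b = 3, z = 17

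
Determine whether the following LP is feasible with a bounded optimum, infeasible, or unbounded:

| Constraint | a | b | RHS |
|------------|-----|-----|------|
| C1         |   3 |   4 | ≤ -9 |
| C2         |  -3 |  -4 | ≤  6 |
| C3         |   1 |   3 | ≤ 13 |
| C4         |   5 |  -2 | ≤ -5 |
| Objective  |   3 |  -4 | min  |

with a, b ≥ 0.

Infeasible (no feasible solution exists)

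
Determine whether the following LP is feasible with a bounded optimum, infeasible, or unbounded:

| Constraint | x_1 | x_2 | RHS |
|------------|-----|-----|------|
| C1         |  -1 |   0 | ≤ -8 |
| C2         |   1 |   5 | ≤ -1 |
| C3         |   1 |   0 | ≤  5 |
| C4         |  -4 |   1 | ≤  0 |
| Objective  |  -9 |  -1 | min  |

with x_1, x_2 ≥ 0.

Infeasible (no feasible solution exists)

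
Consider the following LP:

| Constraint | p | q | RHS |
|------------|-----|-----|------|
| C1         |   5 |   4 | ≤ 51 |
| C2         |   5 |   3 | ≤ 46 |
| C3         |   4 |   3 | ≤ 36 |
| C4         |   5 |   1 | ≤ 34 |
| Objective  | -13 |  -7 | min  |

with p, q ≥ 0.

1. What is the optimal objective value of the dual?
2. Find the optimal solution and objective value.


1. -106
2. p = 6, q = 4, z = -106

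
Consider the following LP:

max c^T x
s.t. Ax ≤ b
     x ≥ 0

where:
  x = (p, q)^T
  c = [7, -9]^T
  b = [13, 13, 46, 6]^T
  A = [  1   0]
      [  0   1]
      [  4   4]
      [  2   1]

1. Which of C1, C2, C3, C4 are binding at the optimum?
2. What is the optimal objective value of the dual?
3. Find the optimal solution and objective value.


1. C4
2. 21
3. p = 3, q = 0, z = 21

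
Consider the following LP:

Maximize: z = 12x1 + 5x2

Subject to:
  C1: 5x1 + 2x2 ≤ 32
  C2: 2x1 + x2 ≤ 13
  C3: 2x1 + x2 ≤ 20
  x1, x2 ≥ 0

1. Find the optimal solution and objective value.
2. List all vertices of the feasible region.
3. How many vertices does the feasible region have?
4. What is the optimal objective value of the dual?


1. x1 = 6, x2 = 1, z = 77
2. (0, 0), (6.4, 0), (6, 1), (0, 13)
3. 4
4. 77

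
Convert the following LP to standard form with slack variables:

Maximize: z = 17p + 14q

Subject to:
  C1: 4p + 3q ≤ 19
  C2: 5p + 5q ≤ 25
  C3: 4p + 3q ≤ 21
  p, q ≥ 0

max z = 17p + 14q

s.t.
  4p + 3q + s1 = 19
  5p + 5q + s2 = 25
  4p + 3q + s3 = 21
  p, q, s1, s2, s3 ≥ 0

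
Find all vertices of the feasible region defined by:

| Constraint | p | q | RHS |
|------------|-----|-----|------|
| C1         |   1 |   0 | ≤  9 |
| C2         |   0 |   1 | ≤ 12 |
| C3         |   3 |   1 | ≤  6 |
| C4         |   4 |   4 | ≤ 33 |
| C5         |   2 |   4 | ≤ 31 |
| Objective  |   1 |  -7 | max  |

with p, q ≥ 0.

(0, 0), (2, 0), (0, 6)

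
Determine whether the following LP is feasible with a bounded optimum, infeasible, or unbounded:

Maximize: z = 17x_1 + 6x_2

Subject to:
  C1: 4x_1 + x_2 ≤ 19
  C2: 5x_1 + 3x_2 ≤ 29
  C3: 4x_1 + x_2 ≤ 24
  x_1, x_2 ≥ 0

Feasible with a bounded optimal solution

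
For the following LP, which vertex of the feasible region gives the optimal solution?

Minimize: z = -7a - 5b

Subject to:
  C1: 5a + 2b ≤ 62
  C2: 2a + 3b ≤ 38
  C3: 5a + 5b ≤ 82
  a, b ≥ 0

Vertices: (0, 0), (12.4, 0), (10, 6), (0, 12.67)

Evaluate the objective at each vertex of the feasible region:
  z(0, 0) = 0
  z(12.4, 0) = -86.8
  z(10, 6) = -100  ←
  z(0, 12.67) = -63.33
The minimum is at a = 10, b = 6.

(10, 6)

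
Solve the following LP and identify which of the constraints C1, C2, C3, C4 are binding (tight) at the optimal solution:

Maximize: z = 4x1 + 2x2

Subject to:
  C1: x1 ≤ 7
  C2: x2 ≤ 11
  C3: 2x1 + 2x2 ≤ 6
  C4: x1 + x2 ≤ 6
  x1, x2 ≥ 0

At x1 = 3, x2 = 0, compute slack b - a·x for each constraint:
  C1: 7 − 3 = 4  (slack)
  C2: 11 − 0 = 11  (slack)
  C3: 6 − 6 = 0  (binding)
  C4: 6 − 3 = 3  (slack)

Optimal: x1 = 3, x2 = 0
Binding: C3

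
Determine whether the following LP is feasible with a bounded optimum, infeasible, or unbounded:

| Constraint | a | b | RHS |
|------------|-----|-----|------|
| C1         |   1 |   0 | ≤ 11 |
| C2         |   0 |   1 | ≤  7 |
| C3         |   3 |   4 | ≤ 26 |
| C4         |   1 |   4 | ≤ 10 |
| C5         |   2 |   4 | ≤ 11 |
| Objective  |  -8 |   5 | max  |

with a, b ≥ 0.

Feasible with a bounded optimal solution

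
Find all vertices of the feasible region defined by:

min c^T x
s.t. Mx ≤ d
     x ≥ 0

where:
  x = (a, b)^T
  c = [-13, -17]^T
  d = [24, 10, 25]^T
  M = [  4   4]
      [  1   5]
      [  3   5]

(0, 0), (6, 0), (5, 1), (0, 2)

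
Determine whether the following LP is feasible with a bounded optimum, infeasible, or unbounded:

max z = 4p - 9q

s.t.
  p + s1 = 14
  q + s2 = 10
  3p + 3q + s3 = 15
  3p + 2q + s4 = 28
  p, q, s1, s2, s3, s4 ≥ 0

Feasible with a bounded optimal solution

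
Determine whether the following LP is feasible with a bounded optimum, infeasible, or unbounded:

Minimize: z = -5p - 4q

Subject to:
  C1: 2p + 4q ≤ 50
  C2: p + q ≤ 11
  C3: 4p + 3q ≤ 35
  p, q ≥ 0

Feasible with a bounded optimal solution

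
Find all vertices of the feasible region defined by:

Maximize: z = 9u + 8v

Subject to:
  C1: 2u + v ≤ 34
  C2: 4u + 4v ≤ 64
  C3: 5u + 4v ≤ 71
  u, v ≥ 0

(0, 0), (14.2, 0), (7, 9), (0, 16)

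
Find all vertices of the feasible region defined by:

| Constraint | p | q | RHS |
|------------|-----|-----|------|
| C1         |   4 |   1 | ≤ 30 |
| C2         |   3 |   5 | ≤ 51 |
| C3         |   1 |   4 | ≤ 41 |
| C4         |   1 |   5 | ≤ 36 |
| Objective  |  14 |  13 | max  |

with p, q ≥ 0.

(0, 0), (7.5, 0), (6, 6), (0, 7.2)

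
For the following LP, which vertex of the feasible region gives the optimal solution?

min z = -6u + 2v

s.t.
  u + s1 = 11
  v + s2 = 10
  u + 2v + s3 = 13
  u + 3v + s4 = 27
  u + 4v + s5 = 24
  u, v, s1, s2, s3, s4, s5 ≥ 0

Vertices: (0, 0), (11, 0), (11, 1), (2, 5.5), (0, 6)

Evaluate the objective at each vertex of the feasible region:
  z(0, 0) = 0
  z(11, 0) = -66  ←
  z(11, 1) = -64
  z(2, 5.5) = -1
  z(0, 6) = 12
The minimum is at u = 11, v = 0.

(11, 0)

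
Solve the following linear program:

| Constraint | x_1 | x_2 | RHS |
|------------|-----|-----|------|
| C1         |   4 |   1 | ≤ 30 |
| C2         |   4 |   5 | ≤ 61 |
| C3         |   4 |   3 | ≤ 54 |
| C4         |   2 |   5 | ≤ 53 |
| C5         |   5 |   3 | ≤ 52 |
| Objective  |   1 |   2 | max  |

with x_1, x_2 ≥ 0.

Evaluate the objective at each vertex of the feasible region:
  z(0, 0) = 0
  z(7.5, 0) = 7.5
  z(5.562, 7.75) = 21.06
  z(4, 9) = 22  ←
  z(0, 10.6) = 21.2
The maximum is at x_1 = 4, x_2 = 9.

x_1 = 4, x_2 = 9, z = 22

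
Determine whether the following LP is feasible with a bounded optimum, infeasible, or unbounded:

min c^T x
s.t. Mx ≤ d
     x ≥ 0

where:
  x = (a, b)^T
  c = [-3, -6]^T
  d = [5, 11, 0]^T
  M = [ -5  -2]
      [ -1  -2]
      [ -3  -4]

Unbounded (objective can decrease without bound)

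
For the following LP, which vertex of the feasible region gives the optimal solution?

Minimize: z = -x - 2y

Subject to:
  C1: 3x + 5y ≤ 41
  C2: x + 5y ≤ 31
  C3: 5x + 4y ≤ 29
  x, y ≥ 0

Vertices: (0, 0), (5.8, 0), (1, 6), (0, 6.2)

Evaluate the objective at each vertex of the feasible region:
  z(0, 0) = 0
  z(5.8, 0) = -5.8
  z(1, 6) = -13  ←
  z(0, 6.2) = -12.4
The minimum is at x = 1, y = 6.

(1, 6)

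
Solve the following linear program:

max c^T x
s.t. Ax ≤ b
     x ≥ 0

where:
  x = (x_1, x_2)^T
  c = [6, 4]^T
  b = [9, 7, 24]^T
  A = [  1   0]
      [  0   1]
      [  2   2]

Evaluate the objective at each vertex of the feasible region:
  z(0, 0) = 0
  z(9, 0) = 54
  z(9, 3) = 66  ←
  z(5, 7) = 58
  z(0, 7) = 28
The maximum is at x_1 = 9, x_2 = 3.

x_1 = 9, x_2 = 3, z = 66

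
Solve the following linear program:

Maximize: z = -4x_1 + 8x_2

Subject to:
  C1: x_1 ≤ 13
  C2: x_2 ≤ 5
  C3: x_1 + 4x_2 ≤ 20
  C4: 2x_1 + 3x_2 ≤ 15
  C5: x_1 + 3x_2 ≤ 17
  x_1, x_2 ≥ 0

Evaluate the objective at each vertex of the feasible region:
  z(0, 0) = 0
  z(7.5, 0) = -30
  z(0, 5) = 40  ←
The maximum is at x_1 = 0, x_2 = 5.

x_1 = 0, x_2 = 5, z = 40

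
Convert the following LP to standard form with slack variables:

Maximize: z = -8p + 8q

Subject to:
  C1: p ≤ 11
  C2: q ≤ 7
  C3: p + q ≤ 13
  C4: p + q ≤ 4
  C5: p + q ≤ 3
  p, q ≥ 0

max z = -8p + 8q

s.t.
  p + s1 = 11
  q + s2 = 7
  p + q + s3 = 13
  p + q + s4 = 4
  p + q + s5 = 3
  p, q, s1, s2, s3, s4, s5 ≥ 0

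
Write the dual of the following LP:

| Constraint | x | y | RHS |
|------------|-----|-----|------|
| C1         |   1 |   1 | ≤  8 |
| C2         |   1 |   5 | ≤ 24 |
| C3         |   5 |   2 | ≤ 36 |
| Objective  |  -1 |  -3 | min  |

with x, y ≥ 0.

Primal min cᵀx s.t. Ax ≤ b, x ≥ 0  →  Dual max −bᵀy s.t. Aᵀy ≥ −c, y ≥ 0.

Maximize: z = -8y1 - 24y2 - 36y3

Subject to:
  y1 + y2 + 5y3 ≥ 1
  y1 + 5y2 + 2y3 ≥ 3
  y1, y2, y3 ≥ 0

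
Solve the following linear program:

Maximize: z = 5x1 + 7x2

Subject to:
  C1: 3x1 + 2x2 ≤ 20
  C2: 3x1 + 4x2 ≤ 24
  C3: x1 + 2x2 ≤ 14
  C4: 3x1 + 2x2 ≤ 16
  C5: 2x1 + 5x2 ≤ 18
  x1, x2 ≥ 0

Evaluate the objective at each vertex of the feasible region:
  z(0, 0) = 0
  z(5.333, 0) = 26.67
  z(4, 2) = 34  ←
  z(0, 3.6) = 25.2
The maximum is at x1 = 4, x2 = 2.

x1 = 4, x2 = 2, z = 34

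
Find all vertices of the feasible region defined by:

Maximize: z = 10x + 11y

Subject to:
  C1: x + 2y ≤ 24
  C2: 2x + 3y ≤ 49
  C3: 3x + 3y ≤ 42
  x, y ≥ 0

(0, 0), (14, 0), (4, 10), (0, 12)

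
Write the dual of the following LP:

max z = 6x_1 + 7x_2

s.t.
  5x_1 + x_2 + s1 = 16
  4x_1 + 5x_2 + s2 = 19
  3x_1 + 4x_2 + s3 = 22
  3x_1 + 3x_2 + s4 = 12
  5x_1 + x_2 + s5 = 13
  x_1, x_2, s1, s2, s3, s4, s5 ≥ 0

Primal max cᵀx s.t. Ax ≤ b, x ≥ 0  →  Dual min bᵀy s.t. Aᵀy ≥ c, y ≥ 0.

Minimize: z = 16y1 + 19y2 + 22y3 + 12y4 + 13y5

Subject to:
  5y1 + 4y2 + 3y3 + 3y4 + 5y5 ≥ 6
  y1 + 5y2 + 4y3 + 3y4 + y5 ≥ 7
  y1, y2, y3, y4, y5 ≥ 0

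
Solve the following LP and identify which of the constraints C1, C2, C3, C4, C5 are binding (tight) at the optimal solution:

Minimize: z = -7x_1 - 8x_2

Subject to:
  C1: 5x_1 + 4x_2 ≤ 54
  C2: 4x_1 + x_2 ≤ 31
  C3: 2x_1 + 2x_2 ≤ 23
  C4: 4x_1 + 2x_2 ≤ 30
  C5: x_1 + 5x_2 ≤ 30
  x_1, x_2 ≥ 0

At x_1 = 5, x_2 = 5, compute slack b - a·x for each constraint:
  C1: 54 − 45 = 9  (slack)
  C2: 31 − 25 = 6  (slack)
  C3: 23 − 20 = 3  (slack)
  C4: 30 − 30 = 0  (binding)
  C5: 30 − 30 = 0  (binding)

Optimal: x_1 = 5, x_2 = 5
Binding: C4, C5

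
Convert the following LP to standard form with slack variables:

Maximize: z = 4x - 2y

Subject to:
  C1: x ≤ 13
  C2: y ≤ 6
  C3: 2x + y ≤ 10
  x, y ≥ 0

max z = 4x - 2y

s.t.
  x + s1 = 13
  y + s2 = 6
  2x + y + s3 = 10
  x, y, s1, s2, s3 ≥ 0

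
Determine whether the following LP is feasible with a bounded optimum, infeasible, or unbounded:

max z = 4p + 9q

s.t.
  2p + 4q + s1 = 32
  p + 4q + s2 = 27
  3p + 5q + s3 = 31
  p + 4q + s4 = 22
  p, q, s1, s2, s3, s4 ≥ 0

Feasible with a bounded optimal solution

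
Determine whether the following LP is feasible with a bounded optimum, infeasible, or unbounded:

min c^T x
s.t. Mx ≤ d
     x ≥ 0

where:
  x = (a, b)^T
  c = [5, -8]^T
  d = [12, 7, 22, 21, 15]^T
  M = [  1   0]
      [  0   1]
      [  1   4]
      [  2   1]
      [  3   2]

Feasible with a bounded optimal solution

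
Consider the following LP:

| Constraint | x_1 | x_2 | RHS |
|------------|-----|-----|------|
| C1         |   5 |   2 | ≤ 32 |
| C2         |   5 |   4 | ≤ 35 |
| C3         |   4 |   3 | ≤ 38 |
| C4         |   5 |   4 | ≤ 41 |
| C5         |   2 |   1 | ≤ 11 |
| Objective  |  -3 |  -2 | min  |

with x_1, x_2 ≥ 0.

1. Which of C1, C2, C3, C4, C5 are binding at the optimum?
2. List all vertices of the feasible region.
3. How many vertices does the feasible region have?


1. C2, C5
2. (0, 0), (5.5, 0), (3, 5), (0, 8.75)
3. 4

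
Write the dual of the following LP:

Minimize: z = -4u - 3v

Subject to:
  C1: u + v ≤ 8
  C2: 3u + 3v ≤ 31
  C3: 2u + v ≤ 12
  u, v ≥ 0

Primal min cᵀx s.t. Ax ≤ b, x ≥ 0  →  Dual max −bᵀy s.t. Aᵀy ≥ −c, y ≥ 0.

Maximize: z = -8y1 - 31y2 - 12y3

Subject to:
  y1 + 3y2 + 2y3 ≥ 4
  y1 + 3y2 + y3 ≥ 3
  y1, y2, y3 ≥ 0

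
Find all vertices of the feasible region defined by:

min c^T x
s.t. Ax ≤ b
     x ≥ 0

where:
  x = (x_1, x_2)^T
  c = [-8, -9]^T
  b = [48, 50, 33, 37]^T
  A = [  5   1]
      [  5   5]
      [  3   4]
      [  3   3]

(0, 0), (9.6, 0), (9.5, 0.5), (7, 3), (0, 8.25)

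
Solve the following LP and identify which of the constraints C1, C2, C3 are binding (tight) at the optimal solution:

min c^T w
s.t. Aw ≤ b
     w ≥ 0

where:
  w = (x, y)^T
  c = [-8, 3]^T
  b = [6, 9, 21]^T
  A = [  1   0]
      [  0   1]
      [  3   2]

At x = 6, y = 0, compute slack b - a·x for each constraint:
  C1: 6 − 6 = 0  (binding)
  C2: 9 − 0 = 9  (slack)
  C3: 21 − 18 = 3  (slack)

Optimal: x = 6, y = 0
Binding: C1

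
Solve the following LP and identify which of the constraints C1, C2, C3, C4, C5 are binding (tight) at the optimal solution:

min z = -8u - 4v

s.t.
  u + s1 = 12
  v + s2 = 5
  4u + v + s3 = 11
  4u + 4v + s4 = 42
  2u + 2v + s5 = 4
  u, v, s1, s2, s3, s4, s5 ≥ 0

At u = 2, v = 0, compute slack b - a·x for each constraint:
  C1: 12 − 2 = 10  (slack)
  C2: 5 − 0 = 5  (slack)
  C3: 11 − 8 = 3  (slack)
  C4: 42 − 8 = 34  (slack)
  C5: 4 − 4 = 0  (binding)

Optimal: u = 2, v = 0
Binding: C5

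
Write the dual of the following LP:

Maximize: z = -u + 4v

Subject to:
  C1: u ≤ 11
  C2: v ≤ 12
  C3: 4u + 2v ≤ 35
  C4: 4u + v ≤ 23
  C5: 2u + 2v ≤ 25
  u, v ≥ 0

Primal max cᵀx s.t. Ax ≤ b, x ≥ 0  →  Dual min bᵀy s.t. Aᵀy ≥ c, y ≥ 0.

Minimize: z = 11y1 + 12y2 + 35y3 + 23y4 + 25y5

Subject to:
  y1 + 4y3 + 4y4 + 2y5 ≥ -1
  y2 + 2y3 + y4 + 2y5 ≥ 4
  y1, y2, y3, y4, y5 ≥ 0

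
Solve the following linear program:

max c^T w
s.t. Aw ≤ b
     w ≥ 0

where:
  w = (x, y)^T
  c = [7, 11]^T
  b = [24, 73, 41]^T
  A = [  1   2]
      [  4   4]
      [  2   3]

Evaluate the objective at each vertex of the feasible region:
  z(0, 0) = 0
  z(18.25, 0) = 127.8
  z(13.75, 4.5) = 145.8
  z(10, 7) = 147  ←
  z(0, 12) = 132
The maximum is at x = 10, y = 7.

x = 10, y = 7, z = 147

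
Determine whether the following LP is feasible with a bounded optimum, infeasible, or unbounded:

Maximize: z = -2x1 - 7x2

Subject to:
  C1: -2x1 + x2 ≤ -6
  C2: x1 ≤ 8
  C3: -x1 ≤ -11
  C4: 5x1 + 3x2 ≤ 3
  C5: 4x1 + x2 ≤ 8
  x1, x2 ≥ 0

Infeasible (no feasible solution exists)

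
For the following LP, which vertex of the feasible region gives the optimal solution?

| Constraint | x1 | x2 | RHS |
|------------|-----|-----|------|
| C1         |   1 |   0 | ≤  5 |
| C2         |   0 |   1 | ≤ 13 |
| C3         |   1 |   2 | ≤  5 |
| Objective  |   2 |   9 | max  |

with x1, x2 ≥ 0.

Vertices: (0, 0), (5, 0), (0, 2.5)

Evaluate the objective at each vertex of the feasible region:
  z(0, 0) = 0
  z(5, 0) = 10
  z(0, 2.5) = 22.5  ←
The maximum is at x1 = 0, x2 = 2.5.

(0, 2.5)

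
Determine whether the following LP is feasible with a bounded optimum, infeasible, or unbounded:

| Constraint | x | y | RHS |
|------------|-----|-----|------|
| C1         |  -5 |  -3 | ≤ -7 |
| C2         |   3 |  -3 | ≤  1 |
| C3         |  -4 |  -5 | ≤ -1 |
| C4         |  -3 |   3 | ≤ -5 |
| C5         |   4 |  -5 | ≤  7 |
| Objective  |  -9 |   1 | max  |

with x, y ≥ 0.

Infeasible (no feasible solution exists)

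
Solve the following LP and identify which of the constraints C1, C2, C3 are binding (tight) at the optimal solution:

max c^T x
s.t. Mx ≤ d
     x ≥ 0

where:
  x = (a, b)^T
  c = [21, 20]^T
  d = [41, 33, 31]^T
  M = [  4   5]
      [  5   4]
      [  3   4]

At a = 1, b = 7, compute slack b - a·x for each constraint:
  C1: 41 − 39 = 2  (slack)
  C2: 33 − 33 = 0  (binding)
  C3: 31 − 31 = 0  (binding)

Optimal: a = 1, b = 7
Binding: C2, C3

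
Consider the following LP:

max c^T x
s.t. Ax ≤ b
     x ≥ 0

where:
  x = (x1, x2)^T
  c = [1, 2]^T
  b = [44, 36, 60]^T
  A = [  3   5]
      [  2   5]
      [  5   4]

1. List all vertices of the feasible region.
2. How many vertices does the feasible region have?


1. (0, 0), (12, 0), (9.538, 3.077), (8, 4), (0, 7.2)
2. 5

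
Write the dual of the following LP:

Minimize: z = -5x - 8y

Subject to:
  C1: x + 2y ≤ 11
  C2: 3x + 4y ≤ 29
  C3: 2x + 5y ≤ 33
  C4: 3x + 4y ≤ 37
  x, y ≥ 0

Primal min cᵀx s.t. Ax ≤ b, x ≥ 0  →  Dual max −bᵀy s.t. Aᵀy ≥ −c, y ≥ 0.

Maximize: z = -11y1 - 29y2 - 33y3 - 37y4

Subject to:
  y1 + 3y2 + 2y3 + 3y4 ≥ 5
  2y1 + 4y2 + 5y3 + 4y4 ≥ 8
  y1, y2, y3, y4 ≥ 0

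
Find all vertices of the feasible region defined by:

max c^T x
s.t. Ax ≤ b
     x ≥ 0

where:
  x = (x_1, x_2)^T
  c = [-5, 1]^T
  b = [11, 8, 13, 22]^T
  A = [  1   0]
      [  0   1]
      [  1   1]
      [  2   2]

(0, 0), (11, 0), (3, 8), (0, 8)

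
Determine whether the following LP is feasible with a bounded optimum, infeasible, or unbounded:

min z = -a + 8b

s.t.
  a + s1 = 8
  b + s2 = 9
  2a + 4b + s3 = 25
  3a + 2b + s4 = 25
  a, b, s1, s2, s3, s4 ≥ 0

Feasible with a bounded optimal solution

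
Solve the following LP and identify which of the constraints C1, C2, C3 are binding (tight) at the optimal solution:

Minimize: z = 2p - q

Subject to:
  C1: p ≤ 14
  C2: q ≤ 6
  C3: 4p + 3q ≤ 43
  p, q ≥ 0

At p = 0, q = 6, compute slack b - a·x for each constraint:
  C1: 14 − 0 = 14  (slack)
  C2: 6 − 6 = 0  (binding)
  C3: 43 − 18 = 25  (slack)

Optimal: p = 0, q = 6
Binding: C2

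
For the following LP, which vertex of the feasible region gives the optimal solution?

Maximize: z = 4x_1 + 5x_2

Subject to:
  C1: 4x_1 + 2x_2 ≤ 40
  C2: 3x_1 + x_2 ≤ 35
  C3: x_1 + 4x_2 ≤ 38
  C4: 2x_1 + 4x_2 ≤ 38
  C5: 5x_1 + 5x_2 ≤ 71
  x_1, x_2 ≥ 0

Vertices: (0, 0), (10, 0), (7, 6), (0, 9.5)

Evaluate the objective at each vertex of the feasible region:
  z(0, 0) = 0
  z(10, 0) = 40
  z(7, 6) = 58  ←
  z(0, 9.5) = 47.5
The maximum is at x_1 = 7, x_2 = 6.

(7, 6)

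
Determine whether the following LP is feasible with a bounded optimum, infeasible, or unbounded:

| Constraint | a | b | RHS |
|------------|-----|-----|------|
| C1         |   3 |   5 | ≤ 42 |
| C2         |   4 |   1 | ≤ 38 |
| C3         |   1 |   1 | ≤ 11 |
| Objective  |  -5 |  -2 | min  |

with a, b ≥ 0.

Feasible with a bounded optimal solution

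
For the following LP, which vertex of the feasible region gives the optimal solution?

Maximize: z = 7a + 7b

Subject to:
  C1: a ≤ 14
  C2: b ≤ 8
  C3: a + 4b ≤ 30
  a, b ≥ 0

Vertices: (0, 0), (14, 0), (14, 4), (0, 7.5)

Evaluate the objective at each vertex of the feasible region:
  z(0, 0) = 0
  z(14, 0) = 98
  z(14, 4) = 126  ←
  z(0, 7.5) = 52.5
The maximum is at a = 14, b = 4.

(14, 4)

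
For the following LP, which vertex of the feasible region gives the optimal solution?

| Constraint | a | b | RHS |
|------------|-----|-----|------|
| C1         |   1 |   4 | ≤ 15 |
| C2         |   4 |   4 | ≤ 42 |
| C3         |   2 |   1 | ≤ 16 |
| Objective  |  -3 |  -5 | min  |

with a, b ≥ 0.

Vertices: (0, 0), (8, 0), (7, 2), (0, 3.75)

Evaluate the objective at each vertex of the feasible region:
  z(0, 0) = 0
  z(8, 0) = -24
  z(7, 2) = -31  ←
  z(0, 3.75) = -18.75
The minimum is at a = 7, b = 2.

(7, 2)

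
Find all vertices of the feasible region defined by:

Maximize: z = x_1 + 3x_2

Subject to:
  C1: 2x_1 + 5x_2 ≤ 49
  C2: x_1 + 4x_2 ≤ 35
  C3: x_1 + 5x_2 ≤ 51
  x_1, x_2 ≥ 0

(0, 0), (24.5, 0), (7, 7), (0, 8.75)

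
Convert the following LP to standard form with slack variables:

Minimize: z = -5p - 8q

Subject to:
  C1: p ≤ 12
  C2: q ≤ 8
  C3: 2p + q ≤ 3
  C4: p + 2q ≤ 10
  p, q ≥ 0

min z = -5p - 8q

s.t.
  p + s1 = 12
  q + s2 = 8
  2p + q + s3 = 3
  p + 2q + s4 = 10
  p, q, s1, s2, s3, s4 ≥ 0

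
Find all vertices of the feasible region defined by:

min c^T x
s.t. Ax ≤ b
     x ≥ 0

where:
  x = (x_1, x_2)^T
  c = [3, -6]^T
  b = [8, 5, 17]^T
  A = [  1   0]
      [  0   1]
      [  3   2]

(0, 0), (5.667, 0), (2.333, 5), (0, 5)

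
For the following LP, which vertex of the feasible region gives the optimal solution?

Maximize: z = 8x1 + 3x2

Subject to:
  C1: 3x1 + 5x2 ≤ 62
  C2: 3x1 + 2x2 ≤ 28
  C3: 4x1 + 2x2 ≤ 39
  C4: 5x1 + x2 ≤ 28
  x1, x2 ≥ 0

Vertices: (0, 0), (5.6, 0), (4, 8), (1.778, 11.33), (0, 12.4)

Evaluate the objective at each vertex of the feasible region:
  z(0, 0) = 0
  z(5.6, 0) = 44.8
  z(4, 8) = 56  ←
  z(1.778, 11.33) = 48.22
  z(0, 12.4) = 37.2
The maximum is at x1 = 4, x2 = 8.

(4, 8)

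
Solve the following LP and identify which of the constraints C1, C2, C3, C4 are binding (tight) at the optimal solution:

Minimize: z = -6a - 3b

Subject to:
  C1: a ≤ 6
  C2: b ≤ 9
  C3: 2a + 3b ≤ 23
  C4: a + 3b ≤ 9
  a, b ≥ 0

At a = 6, b = 1, compute slack b - a·x for each constraint:
  C1: 6 − 6 = 0  (binding)
  C2: 9 − 1 = 8  (slack)
  C3: 23 − 15 = 8  (slack)
  C4: 9 − 9 = 0  (binding)

Optimal: a = 6, b = 1
Binding: C1, C4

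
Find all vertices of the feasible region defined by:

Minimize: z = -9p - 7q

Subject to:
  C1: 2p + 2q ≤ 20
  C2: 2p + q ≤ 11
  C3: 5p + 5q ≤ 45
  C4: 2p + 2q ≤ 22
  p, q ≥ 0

(0, 0), (5.5, 0), (2, 7), (0, 9)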